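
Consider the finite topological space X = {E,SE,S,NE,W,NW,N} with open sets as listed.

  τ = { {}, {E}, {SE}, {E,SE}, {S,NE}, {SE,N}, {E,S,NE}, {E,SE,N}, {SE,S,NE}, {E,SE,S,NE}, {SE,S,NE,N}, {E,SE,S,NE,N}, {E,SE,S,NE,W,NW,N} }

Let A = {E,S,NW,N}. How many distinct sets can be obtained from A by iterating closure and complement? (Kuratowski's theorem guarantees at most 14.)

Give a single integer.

12

closure: X∖int(X∖A) = X∖{SE} = {E,S,NE,W,NW,N}
Let k=closure and c=complement:
  1. A     = {E,S,NW,N}
  2. kA    = {E,S,NE,W,NW,N}
  3. cA    = {SE,NE,W}
  4. ckA   = {SE}
  5. kcA   = {SE,S,NE,W,NW,N}
  6. kckA  = {SE,W,NW,N}
  7. ckcA  = {E}
  8. ckckA = {E,S,NE}
  9. kckcA = {E,W,NW}
  10. kckckA = {E,S,NE,W,NW}
  11. ckckcA = {SE,S,NE,N}
  12. ckckckA = {SE,N}
— saturated at 12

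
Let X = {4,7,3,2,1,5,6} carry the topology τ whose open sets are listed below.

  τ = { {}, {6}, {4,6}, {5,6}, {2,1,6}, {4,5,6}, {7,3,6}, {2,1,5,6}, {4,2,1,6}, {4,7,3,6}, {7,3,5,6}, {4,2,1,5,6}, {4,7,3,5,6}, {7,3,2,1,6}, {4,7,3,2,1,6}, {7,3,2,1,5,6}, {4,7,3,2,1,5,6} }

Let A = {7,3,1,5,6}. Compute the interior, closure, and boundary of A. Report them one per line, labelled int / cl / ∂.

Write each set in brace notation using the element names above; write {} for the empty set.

int(A) = {7,3,5,6}
cl(A)  = {4,7,3,2,1,5,6}
∂A     = {4,2,1}

opens ⊆ A: {}, {6}, {5,6}, {7,3,6}, {7,3,5,6}; union → int = {7,3,5,6}
complement {4,2}; its interior {}; cl(A) = X∖{} = {4,7,3,2,1,5,6}
boundary = {4,7,3,2,1,5,6} ∖ {7,3,5,6} = {4,2,1}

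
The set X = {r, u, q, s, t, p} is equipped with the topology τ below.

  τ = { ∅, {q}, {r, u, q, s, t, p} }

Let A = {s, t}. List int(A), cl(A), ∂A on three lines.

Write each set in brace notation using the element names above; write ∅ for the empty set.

int(A) = ∅
cl(A)  = {r, u, s, t, p}
∂A     = {r, u, s, t, p}

U open, U⊆A: ∅. int(A) = ⋃ = ∅
X∖A={r, u, q, p}, int(X∖A)={q}, hence cl(A)={r, u, s, t, p}
∂A: remove int from cl → {r, u, s, t, p}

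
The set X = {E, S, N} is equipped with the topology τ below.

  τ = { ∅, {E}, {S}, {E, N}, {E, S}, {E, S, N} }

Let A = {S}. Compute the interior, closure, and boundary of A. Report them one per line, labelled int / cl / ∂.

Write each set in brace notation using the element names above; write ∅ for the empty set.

int(A) = {S}
cl(A)  = {S}
∂A     = ∅

opens ⊆ A: ∅, {S}; union → int = {S}
complement {E, N}; its interior {E, N}; cl(A) = X∖{E, N} = {S}
boundary = {S} ∖ {S} = ∅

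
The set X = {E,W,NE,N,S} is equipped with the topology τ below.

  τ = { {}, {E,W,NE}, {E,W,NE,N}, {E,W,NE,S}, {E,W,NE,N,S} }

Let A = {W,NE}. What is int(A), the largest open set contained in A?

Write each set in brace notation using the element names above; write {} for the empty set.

opens ⊆ A: {}; union → int = {}

{}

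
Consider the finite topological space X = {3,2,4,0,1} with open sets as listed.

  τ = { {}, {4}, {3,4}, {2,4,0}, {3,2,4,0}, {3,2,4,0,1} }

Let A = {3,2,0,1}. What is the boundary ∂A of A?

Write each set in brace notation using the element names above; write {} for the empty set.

{3,2,0,1}

U open, U⊆A: {}. int(A) = ⋃ = {}
X∖A={4}, int(X∖A)={4}, hence cl(A)={3,2,0,1}
∂A: remove int from cl → {3,2,0,1}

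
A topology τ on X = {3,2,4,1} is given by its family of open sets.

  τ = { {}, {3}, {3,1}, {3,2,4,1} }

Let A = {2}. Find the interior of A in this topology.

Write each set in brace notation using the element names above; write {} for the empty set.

{}

open subsets of A: {}; so int(A) = {}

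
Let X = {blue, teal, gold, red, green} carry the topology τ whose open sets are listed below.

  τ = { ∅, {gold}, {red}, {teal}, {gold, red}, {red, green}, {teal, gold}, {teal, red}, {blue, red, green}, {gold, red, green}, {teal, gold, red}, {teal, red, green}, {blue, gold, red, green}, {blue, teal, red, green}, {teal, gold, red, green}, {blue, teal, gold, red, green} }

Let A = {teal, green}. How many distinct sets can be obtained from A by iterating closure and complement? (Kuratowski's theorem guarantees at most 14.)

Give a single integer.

6

cl via duality: int({blue, gold, red}) = {gold, red}, so X∖{gold, red} = {blue, teal, green}
Write k for closure, c for complement:
  1. A     = {teal, green}
  2. kA    = {blue, teal, green}
  3. cA    = {blue, gold, red}
  4. ckA   = {gold, red}
  5. kcA   = {blue, gold, red, green}
  6. ckcA  = {teal}
applying k or c yields no new set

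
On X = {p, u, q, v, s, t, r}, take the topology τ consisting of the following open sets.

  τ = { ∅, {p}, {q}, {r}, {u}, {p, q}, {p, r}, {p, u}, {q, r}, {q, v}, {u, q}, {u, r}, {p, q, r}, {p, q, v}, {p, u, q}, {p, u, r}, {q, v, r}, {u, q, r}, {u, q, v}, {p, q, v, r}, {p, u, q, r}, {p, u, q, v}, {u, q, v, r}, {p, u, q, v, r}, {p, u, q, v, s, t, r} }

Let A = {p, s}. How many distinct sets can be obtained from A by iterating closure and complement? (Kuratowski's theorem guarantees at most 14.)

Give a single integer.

complement {u, q, v, t, r}; its interior {u, q, v, r}; cl(A) = X∖{u, q, v, r} = {p, s, t}
With k = closure, c = complement:
  1. A     = {p, s}
  2. kA    = {p, s, t}
  3. cA    = {u, q, v, t, r}
  4. ckA   = {u, q, v, r}
  5. kcA   = {u, q, v, s, t, r}
  6. ckcA  = {p}
k, c of each give nothing new

6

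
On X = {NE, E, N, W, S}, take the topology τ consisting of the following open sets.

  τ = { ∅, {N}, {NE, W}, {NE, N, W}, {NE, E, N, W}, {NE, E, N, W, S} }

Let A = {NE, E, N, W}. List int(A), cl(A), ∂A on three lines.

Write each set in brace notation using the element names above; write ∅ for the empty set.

open subsets of A: ∅, {N}, {NE, W}, {NE, N, W}, {NE, E, N, W}; so int(A) = {NE, E, N, W}
closure: X∖int(X∖A) = X∖∅ = {NE, E, N, W, S}
∂A = {NE, E, N, W, S} minus {NE, E, N, W} = {S}

int(A) = {NE, E, N, W}
cl(A)  = {NE, E, N, W, S}
∂A     = {S}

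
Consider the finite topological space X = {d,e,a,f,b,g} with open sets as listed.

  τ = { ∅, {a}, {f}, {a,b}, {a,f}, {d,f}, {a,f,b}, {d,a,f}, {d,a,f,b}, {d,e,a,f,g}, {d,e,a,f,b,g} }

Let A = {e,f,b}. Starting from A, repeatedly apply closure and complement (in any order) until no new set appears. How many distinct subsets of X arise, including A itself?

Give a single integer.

10

closure: X∖int(X∖A) = X∖{a} = {d,e,f,b,g}
Let k=closure and c=complement:
  1. A     = {e,f,b}
  2. kA    = {d,e,f,b,g}
  3. cA    = {d,a,g}
  4. ckA   = {a}
  5. kcA   = {d,e,a,b,g}
  6. kckA  = {e,a,b,g}
  7. ckcA  = {f}
  8. ckckA = {d,f}
  9. kckcA = {d,e,f,g}
  10. ckckcA = {a,b}
— saturated at 10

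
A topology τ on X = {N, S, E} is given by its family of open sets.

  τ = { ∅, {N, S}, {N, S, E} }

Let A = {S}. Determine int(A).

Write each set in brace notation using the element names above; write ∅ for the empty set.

∅

opens ⊆ A: ∅; union → int = ∅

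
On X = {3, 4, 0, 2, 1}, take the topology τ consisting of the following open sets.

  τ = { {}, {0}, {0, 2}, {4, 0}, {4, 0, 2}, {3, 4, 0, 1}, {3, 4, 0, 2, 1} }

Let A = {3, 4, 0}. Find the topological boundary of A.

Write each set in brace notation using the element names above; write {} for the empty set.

{3, 2, 1}

opens ⊆ A: {}, {0}, {4, 0}; union → int = {4, 0}
complement {2, 1}; its interior {}; cl(A) = X∖{} = {3, 4, 0, 2, 1}
boundary = {3, 4, 0, 2, 1} ∖ {4, 0} = {3, 2, 1}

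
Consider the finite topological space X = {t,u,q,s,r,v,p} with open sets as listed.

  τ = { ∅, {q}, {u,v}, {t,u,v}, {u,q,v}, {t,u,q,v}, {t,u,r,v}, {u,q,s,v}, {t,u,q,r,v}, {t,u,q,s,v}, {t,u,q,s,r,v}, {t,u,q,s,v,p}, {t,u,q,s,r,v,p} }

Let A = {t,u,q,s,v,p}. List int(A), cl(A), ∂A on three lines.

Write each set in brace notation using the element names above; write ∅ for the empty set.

open subsets of A: ∅, {q}, {u,v}, {u,q,v}, {t,u,v}, {u,q,s,v}, {t,u,q,v}, {t,u,q,s,v}, {t,u,q,s,v,p}; so int(A) = {t,u,q,s,v,p}
closure: X∖int(X∖A) = X∖∅ = {t,u,q,s,r,v,p}
∂A = {t,u,q,s,r,v,p} minus {t,u,q,s,v,p} = {r}

int(A) = {t,u,q,s,v,p}
cl(A)  = {t,u,q,s,r,v,p}
∂A     = {r}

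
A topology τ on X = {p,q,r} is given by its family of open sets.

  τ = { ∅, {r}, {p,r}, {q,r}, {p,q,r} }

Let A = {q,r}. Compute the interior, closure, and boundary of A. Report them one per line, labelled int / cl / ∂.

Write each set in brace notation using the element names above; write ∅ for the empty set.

int(A) = {q,r}
cl(A)  = {p,q,r}
∂A     = {p}

interior: largest open inside A is {q,r} (from ∅, {r}, {q,r})
cl via duality: int({p}) = ∅, so X∖∅ = {p,q,r}
cl∖int = {p}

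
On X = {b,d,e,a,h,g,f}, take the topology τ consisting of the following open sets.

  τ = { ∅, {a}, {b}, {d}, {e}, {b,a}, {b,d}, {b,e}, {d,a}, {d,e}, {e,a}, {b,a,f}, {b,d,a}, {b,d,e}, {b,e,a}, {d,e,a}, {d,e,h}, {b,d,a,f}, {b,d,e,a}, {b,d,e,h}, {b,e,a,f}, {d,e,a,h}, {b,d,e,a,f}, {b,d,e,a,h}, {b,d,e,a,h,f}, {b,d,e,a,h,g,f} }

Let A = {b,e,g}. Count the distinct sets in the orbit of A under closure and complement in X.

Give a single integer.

6

closure: X∖int(X∖A) = X∖{d,a} = {b,e,h,g,f}
Let k=closure and c=complement:
  1. A     = {b,e,g}
  2. kA    = {b,e,h,g,f}
  3. cA    = {d,a,h,f}
  4. ckA   = {d,a}
  5. kcA   = {d,a,h,g,f}
  6. ckcA  = {b,e}
— saturated at 6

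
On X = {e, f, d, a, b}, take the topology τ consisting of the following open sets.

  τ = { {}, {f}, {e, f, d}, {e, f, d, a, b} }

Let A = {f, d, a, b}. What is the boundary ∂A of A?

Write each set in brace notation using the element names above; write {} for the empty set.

{e, d, a, b}

U open, U⊆A: {}, {f}. int(A) = ⋃ = {f}
X∖A={e}, int(X∖A)={}, hence cl(A)={e, f, d, a, b}
∂A: remove int from cl → {e, d, a, b}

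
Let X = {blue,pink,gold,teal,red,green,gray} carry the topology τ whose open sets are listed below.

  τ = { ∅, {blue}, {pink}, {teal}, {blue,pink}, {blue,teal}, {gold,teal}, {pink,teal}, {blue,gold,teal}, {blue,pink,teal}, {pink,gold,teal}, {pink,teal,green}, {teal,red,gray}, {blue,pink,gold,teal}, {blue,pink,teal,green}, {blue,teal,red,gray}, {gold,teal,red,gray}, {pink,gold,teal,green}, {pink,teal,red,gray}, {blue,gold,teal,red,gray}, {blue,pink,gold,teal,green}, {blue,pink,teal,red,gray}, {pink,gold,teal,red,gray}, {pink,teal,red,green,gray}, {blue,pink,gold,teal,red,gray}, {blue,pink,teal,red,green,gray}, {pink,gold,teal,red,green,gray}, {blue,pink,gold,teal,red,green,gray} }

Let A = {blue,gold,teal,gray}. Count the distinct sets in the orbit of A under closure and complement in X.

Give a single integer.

closure: X∖int(X∖A) = X∖{pink} = {blue,gold,teal,red,green,gray}
Let k=closure and c=complement:
  1. A     = {blue,gold,teal,gray}
  2. kA    = {blue,gold,teal,red,green,gray}
  3. cA    = {pink,red,green}
  4. ckA   = {pink}
  5. kcA   = {pink,red,green,gray}
  6. kckA  = {pink,green}
  7. ckcA  = {blue,gold,teal}
  8. ckckA = {blue,gold,teal,red,gray}
— saturated at 8

8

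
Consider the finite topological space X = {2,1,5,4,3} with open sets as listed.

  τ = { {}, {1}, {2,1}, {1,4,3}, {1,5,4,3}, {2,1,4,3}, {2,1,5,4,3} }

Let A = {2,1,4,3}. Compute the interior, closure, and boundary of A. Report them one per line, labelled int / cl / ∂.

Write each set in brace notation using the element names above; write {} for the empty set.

int(A) = {2,1,4,3}
cl(A)  = {2,1,5,4,3}
∂A     = {5}

open subsets of A: {}, {1}, {2,1}, {1,4,3}, {2,1,4,3}; so int(A) = {2,1,4,3}
closure: X∖int(X∖A) = X∖{} = {2,1,5,4,3}
∂A = {2,1,5,4,3} minus {2,1,4,3} = {5}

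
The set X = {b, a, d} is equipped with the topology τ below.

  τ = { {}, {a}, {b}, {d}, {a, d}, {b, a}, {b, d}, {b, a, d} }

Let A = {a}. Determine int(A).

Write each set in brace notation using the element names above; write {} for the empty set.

opens ⊆ A: {}, {a}; union → int = {a}

{a}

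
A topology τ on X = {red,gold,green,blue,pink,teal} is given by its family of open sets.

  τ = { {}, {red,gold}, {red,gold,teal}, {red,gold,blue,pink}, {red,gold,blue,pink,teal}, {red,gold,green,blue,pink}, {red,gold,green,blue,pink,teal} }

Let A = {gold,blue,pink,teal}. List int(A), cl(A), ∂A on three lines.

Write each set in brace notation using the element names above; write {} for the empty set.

interior: largest open inside A is {} (from {})
cl via duality: int({red,green}) = {}, so X∖{} = {red,gold,green,blue,pink,teal}
cl∖int = {red,gold,green,blue,pink,teal}

int(A) = {}
cl(A)  = {red,gold,green,blue,pink,teal}
∂A     = {red,gold,green,blue,pink,teal}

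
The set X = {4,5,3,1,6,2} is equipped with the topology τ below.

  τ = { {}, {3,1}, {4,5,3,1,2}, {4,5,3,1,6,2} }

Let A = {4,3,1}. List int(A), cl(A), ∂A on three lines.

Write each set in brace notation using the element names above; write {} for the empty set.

int(A) = {3,1}
cl(A)  = {4,5,3,1,6,2}
∂A     = {4,5,6,2}

opens ⊆ A: {}, {3,1}; union → int = {3,1}
complement {5,6,2}; its interior {}; cl(A) = X∖{} = {4,5,3,1,6,2}
boundary = {4,5,3,1,6,2} ∖ {3,1} = {4,5,6,2}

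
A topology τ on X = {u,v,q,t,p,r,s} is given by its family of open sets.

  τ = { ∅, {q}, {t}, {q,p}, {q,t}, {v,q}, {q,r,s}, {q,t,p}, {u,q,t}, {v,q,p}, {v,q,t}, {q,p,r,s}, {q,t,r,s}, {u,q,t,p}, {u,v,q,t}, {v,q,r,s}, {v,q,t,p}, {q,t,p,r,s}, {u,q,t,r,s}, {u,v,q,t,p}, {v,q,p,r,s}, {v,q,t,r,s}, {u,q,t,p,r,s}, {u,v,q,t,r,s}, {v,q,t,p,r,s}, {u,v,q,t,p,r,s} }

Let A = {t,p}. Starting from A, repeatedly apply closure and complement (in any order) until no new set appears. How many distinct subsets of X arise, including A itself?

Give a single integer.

8

closure: X∖int(X∖A) = X∖{v,q,r,s} = {u,t,p}
Let k=closure and c=complement:
  1. A     = {t,p}
  2. kA    = {u,t,p}
  3. cA    = {u,v,q,r,s}
  4. ckA   = {v,q,r,s}
  5. kcA   = {u,v,q,p,r,s}
  6. ckcA  = {t}
  7. kckcA = {u,t}
  8. ckckcA = {v,q,p,r,s}
— saturated at 8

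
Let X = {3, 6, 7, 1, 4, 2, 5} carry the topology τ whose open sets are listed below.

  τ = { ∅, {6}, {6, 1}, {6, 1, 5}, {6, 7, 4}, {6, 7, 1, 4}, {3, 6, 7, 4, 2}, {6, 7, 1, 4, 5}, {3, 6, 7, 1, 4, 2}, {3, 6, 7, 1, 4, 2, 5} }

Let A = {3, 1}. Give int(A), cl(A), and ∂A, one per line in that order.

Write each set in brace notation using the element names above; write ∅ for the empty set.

U open, U⊆A: ∅. int(A) = ⋃ = ∅
X∖A={6, 7, 4, 2, 5}, int(X∖A)={6, 7, 4}, hence cl(A)={3, 1, 2, 5}
∂A: remove int from cl → {3, 1, 2, 5}

int(A) = ∅
cl(A)  = {3, 1, 2, 5}
∂A     = {3, 1, 2, 5}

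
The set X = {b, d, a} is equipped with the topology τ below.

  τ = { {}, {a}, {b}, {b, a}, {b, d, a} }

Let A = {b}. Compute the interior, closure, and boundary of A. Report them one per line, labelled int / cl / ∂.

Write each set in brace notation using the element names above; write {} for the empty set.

opens ⊆ A: {}, {b}; union → int = {b}
complement {d, a}; its interior {a}; cl(A) = X∖{a} = {b, d}
boundary = {b, d} ∖ {b} = {d}

int(A) = {b}
cl(A)  = {b, d}
∂A     = {d}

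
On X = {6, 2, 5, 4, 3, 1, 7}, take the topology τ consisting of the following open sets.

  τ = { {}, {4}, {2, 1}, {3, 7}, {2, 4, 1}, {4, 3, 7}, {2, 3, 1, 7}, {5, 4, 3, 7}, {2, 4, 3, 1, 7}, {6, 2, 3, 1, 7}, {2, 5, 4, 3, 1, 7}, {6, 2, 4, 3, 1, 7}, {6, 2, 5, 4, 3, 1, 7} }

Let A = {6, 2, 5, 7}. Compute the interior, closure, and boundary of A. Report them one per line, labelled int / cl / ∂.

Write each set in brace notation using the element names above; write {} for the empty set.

int(A) = {}
cl(A)  = {6, 2, 5, 3, 1, 7}
∂A     = {6, 2, 5, 3, 1, 7}

interior: largest open inside A is {} (from {})
cl via duality: int({4, 3, 1}) = {4}, so X∖{4} = {6, 2, 5, 3, 1, 7}
cl∖int = {6, 2, 5, 3, 1, 7}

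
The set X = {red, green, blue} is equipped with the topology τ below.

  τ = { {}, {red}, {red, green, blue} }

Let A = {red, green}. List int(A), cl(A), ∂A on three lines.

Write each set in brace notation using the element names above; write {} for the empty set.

int(A) = {red}
cl(A)  = {red, green, blue}
∂A     = {green, blue}

U open, U⊆A: {}, {red}. int(A) = ⋃ = {red}
X∖A={blue}, int(X∖A)={}, hence cl(A)={red, green, blue}
∂A: remove int from cl → {green, blue}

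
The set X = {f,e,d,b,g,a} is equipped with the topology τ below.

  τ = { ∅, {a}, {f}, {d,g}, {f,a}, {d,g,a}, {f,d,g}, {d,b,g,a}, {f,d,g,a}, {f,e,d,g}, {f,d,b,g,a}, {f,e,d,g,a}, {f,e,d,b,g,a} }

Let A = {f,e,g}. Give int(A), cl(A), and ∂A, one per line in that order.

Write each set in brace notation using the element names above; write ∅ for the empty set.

int(A) = {f}
cl(A)  = {f,e,d,b,g}
∂A     = {e,d,b,g}

opens ⊆ A: ∅, {f}; union → int = {f}
complement {d,b,a}; its interior {a}; cl(A) = X∖{a} = {f,e,d,b,g}
boundary = {f,e,d,b,g} ∖ {f} = {e,d,b,g}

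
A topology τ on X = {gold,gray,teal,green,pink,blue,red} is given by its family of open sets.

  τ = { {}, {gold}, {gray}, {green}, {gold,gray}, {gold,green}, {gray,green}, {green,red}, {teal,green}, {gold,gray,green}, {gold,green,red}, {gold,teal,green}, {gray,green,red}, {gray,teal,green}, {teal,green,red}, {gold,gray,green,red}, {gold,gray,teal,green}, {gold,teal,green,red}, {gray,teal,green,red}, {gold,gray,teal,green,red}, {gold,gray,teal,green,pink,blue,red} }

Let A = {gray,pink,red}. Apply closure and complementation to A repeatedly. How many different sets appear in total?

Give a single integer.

8

cl via duality: int({gold,teal,green,blue}) = {gold,teal,green}, so X∖{gold,teal,green} = {gray,pink,blue,red}
Write k for closure, c for complement:
  1. A     = {gray,pink,red}
  2. kA    = {gray,pink,blue,red}
  3. cA    = {gold,teal,green,blue}
  4. ckA   = {gold,teal,green}
  5. kcA   = {gold,teal,green,pink,blue,red}
  6. ckcA  = {gray}
  7. kckcA = {gray,pink,blue}
  8. ckckcA = {gold,teal,green,red}
applying k or c yields no new set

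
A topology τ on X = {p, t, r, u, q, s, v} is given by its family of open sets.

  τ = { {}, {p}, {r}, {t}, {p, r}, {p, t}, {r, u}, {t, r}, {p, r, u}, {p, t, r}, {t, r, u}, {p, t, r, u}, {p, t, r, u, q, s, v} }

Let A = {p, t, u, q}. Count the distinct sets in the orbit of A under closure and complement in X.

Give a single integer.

cl via duality: int({r, s, v}) = {r}, so X∖{r} = {p, t, u, q, s, v}
Write k for closure, c for complement:
  1. A     = {p, t, u, q}
  2. kA    = {p, t, u, q, s, v}
  3. cA    = {r, s, v}
  4. ckA   = {r}
  5. kcA   = {r, u, q, s, v}
  6. ckcA  = {p, t}
  7. kckcA = {p, t, q, s, v}
  8. ckckcA = {r, u}
applying k or c yields no new set

8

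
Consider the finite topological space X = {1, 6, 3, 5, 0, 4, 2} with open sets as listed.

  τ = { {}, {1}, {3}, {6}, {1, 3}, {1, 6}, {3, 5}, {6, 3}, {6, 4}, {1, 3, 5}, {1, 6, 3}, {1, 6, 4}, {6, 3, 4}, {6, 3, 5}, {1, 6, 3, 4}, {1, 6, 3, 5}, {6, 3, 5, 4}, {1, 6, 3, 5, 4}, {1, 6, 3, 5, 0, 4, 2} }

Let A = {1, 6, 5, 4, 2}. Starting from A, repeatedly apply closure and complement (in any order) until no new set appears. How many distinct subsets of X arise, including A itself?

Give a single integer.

complement {3, 0}; its interior {3}; cl(A) = X∖{3} = {1, 6, 5, 0, 4, 2}
With k = closure, c = complement:
  1. A     = {1, 6, 5, 4, 2}
  2. kA    = {1, 6, 5, 0, 4, 2}
  3. cA    = {3, 0}
  4. ckA   = {3}
  5. kcA   = {3, 5, 0, 2}
  6. ckcA  = {1, 6, 4}
  7. kckcA = {1, 6, 0, 4, 2}
  8. ckckcA = {3, 5}
k, c of each give nothing new

8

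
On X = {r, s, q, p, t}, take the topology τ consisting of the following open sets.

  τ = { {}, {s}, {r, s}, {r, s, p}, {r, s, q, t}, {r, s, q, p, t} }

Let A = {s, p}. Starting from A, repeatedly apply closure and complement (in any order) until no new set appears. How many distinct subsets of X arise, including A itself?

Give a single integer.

closure: X∖int(X∖A) = X∖{} = {r, s, q, p, t}
Let k=closure and c=complement:
  1. A     = {s, p}
  2. kA    = {r, s, q, p, t}
  3. cA    = {r, q, t}
  4. ckA   = {}
  5. kcA   = {r, q, p, t}
  6. ckcA  = {s}
— saturated at 6

6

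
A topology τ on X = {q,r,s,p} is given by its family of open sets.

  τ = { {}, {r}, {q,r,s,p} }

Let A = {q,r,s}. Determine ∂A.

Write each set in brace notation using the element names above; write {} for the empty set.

open subsets of A: {}, {r}; so int(A) = {r}
closure: X∖int(X∖A) = X∖{} = {q,r,s,p}
∂A = {q,r,s,p} minus {r} = {q,s,p}

{q,s,p}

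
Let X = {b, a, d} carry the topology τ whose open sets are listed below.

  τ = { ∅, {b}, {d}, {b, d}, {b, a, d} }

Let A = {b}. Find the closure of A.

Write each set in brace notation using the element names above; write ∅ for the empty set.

{b, a}

complement {a, d}; its interior {d}; cl(A) = X∖{d} = {b, a}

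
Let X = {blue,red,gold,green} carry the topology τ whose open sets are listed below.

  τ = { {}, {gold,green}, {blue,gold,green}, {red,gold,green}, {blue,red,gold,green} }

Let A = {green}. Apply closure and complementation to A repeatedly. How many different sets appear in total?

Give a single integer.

4

closure: X∖int(X∖A) = X∖{} = {blue,red,gold,green}
Let k=closure and c=complement:
  1. A     = {green}
  2. kA    = {blue,red,gold,green}
  3. cA    = {blue,red,gold}
  4. ckA   = {}
— saturated at 4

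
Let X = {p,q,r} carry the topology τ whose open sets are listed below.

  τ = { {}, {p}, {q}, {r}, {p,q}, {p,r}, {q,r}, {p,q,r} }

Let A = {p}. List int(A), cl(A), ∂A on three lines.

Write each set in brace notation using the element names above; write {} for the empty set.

int(A) = {p}
cl(A)  = {p}
∂A     = {}

U open, U⊆A: {}, {p}. int(A) = ⋃ = {p}
X∖A={q,r}, int(X∖A)={q,r}, hence cl(A)={p}
∂A: remove int from cl → {}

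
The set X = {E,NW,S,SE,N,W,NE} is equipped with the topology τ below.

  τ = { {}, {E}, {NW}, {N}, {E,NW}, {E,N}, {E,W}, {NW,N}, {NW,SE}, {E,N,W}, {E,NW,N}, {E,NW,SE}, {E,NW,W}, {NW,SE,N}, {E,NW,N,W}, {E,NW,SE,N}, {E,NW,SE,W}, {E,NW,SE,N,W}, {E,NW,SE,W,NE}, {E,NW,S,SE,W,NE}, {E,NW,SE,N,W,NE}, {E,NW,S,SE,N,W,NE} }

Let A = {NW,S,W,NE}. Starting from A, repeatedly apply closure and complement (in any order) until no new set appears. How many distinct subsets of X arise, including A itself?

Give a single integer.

cl via duality: int({E,SE,N}) = {E,N}, so X∖{E,N} = {NW,S,SE,W,NE}
Write k for closure, c for complement:
  1. A     = {NW,S,W,NE}
  2. kA    = {NW,S,SE,W,NE}
  3. cA    = {E,SE,N}
  4. ckA   = {E,N}
  5. kcA   = {E,S,SE,N,W,NE}
  6. kckA  = {E,S,N,W,NE}
  7. ckcA  = {NW}
  8. ckckA = {NW,SE}
  9. kckcA = {NW,S,SE,NE}
  10. ckckcA = {E,N,W}
applying k or c yields no new set

10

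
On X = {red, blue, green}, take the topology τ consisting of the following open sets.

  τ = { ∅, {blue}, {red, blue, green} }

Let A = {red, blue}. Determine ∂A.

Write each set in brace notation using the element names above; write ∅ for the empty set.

{red, green}

interior: largest open inside A is {blue} (from ∅, {blue})
cl via duality: int({green}) = ∅, so X∖∅ = {red, blue, green}
cl∖int = {red, green}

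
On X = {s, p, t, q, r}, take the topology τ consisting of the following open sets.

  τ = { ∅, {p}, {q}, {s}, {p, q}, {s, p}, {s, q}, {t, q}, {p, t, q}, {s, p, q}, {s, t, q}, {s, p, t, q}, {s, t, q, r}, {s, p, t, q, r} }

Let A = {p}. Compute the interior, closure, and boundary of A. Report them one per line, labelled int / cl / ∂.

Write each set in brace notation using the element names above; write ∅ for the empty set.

open subsets of A: ∅, {p}; so int(A) = {p}
closure: X∖int(X∖A) = X∖{s, t, q, r} = {p}
∂A = {p} minus {p} = ∅

int(A) = {p}
cl(A)  = {p}
∂A     = ∅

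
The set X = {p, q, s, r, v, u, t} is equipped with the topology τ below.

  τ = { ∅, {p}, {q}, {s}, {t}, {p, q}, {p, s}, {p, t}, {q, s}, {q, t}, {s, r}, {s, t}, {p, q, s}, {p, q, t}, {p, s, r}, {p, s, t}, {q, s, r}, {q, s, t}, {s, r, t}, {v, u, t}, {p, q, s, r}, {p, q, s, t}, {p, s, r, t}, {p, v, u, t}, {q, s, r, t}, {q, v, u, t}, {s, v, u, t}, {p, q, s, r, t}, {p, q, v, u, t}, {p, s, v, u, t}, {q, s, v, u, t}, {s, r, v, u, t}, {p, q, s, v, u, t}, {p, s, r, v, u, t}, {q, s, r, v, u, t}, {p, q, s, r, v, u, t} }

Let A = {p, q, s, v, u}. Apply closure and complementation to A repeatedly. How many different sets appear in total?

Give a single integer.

8

X∖A={r, t}, int(X∖A)={t}, hence cl(A)={p, q, s, r, v, u}
Orbit (k=closure, c=complement):
  1. A     = {p, q, s, v, u}
  2. kA    = {p, q, s, r, v, u}
  3. cA    = {r, t}
  4. ckA   = {t}
  5. kcA   = {r, v, u, t}
  6. kckA  = {v, u, t}
  7. ckcA  = {p, q, s}
  8. ckckA = {p, q, s, r}
(closed under both — stop)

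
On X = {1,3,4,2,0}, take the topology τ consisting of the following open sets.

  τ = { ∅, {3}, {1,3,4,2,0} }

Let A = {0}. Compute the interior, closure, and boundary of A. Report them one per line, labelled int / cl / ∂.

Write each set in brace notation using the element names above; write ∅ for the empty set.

int(A) = ∅
cl(A)  = {1,4,2,0}
∂A     = {1,4,2,0}

U open, U⊆A: ∅. int(A) = ⋃ = ∅
X∖A={1,3,4,2}, int(X∖A)={3}, hence cl(A)={1,4,2,0}
∂A: remove int from cl → {1,4,2,0}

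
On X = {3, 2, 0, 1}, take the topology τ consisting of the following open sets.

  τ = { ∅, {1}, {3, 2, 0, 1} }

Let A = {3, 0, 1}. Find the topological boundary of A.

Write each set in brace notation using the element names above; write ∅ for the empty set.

U open, U⊆A: ∅, {1}. int(A) = ⋃ = {1}
X∖A={2}, int(X∖A)=∅, hence cl(A)={3, 2, 0, 1}
∂A: remove int from cl → {3, 2, 0}

{3, 2, 0}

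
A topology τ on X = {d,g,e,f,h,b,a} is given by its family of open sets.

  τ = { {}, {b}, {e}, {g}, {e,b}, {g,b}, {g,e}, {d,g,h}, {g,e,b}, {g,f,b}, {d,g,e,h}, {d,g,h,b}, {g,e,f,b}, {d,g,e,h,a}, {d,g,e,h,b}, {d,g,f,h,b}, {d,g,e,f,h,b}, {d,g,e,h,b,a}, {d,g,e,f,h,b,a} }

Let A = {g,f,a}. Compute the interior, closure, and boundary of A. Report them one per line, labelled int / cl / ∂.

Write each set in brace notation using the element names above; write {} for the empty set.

opens ⊆ A: {}, {g}; union → int = {g}
complement {d,e,h,b}; its interior {e,b}; cl(A) = X∖{e,b} = {d,g,f,h,a}
boundary = {d,g,f,h,a} ∖ {g} = {d,f,h,a}

int(A) = {g}
cl(A)  = {d,g,f,h,a}
∂A     = {d,f,h,a}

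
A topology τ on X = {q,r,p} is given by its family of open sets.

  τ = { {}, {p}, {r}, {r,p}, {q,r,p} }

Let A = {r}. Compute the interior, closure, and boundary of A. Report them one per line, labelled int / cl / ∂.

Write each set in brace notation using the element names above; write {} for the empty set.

interior: largest open inside A is {r} (from {}, {r})
cl via duality: int({q,p}) = {p}, so X∖{p} = {q,r}
cl∖int = {q}

int(A) = {r}
cl(A)  = {q,r}
∂A     = {q}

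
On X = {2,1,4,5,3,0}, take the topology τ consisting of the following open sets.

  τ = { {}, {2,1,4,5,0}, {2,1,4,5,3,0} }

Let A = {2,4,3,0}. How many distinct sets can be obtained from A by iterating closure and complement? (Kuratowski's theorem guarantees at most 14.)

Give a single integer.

4

X∖A={1,5}, int(X∖A)={}, hence cl(A)={2,1,4,5,3,0}
Orbit (k=closure, c=complement):
  1. A     = {2,4,3,0}
  2. kA    = {2,1,4,5,3,0}
  3. cA    = {1,5}
  4. ckA   = {}
(closed under both — stop)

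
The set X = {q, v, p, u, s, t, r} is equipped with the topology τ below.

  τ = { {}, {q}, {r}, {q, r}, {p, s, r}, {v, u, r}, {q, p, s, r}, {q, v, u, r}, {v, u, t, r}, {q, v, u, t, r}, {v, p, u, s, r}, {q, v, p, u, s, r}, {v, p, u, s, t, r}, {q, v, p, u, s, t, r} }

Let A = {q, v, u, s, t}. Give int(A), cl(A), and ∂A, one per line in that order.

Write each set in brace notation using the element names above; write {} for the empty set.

opens ⊆ A: {}, {q}; union → int = {q}
complement {p, r}; its interior {r}; cl(A) = X∖{r} = {q, v, p, u, s, t}
boundary = {q, v, p, u, s, t} ∖ {q} = {v, p, u, s, t}

int(A) = {q}
cl(A)  = {q, v, p, u, s, t}
∂A     = {v, p, u, s, t}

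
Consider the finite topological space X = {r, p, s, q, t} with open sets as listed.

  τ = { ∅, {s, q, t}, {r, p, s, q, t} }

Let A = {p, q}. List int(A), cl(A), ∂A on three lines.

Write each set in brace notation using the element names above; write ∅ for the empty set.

interior: largest open inside A is ∅ (from ∅)
cl via duality: int({r, s, t}) = ∅, so X∖∅ = {r, p, s, q, t}
cl∖int = {r, p, s, q, t}

int(A) = ∅
cl(A)  = {r, p, s, q, t}
∂A     = {r, p, s, q, t}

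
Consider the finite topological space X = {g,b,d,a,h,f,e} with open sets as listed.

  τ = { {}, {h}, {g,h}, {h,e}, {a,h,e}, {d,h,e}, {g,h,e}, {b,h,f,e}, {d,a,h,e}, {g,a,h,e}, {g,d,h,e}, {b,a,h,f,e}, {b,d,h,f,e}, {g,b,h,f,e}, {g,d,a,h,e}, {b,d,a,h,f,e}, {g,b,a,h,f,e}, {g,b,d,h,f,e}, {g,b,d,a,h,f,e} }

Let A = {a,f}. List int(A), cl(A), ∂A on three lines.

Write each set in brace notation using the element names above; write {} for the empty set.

open subsets of A: {}; so int(A) = {}
closure: X∖int(X∖A) = X∖{g,d,h,e} = {b,a,f}
∂A = {b,a,f} minus {} = {b,a,f}

int(A) = {}
cl(A)  = {b,a,f}
∂A     = {b,a,f}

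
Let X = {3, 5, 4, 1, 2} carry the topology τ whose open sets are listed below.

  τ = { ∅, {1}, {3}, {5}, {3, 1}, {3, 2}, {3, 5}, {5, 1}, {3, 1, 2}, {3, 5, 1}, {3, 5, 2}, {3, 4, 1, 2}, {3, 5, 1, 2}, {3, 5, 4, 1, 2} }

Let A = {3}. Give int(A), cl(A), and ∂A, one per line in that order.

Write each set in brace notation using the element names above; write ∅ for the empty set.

U open, U⊆A: ∅, {3}. int(A) = ⋃ = {3}
X∖A={5, 4, 1, 2}, int(X∖A)={5, 1}, hence cl(A)={3, 4, 2}
∂A: remove int from cl → {4, 2}

int(A) = {3}
cl(A)  = {3, 4, 2}
∂A     = {4, 2}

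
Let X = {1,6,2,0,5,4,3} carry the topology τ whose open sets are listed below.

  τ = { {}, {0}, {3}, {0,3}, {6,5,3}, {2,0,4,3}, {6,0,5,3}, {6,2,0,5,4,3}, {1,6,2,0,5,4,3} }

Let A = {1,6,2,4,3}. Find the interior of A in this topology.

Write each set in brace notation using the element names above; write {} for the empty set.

{3}

open subsets of A: {}, {3}; so int(A) = {3}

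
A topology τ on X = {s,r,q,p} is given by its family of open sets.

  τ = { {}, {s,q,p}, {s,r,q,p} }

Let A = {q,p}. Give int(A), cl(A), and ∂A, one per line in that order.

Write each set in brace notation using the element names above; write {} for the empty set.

interior: largest open inside A is {} (from {})
cl via duality: int({s,r}) = {}, so X∖{} = {s,r,q,p}
cl∖int = {s,r,q,p}

int(A) = {}
cl(A)  = {s,r,q,p}
∂A     = {s,r,q,p}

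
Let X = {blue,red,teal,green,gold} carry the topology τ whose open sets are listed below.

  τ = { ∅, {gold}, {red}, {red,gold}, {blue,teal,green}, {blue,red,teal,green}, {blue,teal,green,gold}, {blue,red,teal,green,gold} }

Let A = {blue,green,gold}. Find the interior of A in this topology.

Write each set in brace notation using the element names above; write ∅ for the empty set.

open subsets of A: ∅, {gold}; so int(A) = {gold}

{gold}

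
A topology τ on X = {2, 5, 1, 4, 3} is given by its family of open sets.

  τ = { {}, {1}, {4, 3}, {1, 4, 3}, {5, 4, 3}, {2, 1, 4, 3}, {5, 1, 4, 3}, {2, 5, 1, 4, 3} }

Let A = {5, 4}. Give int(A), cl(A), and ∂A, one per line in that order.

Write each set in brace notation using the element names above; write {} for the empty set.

interior: largest open inside A is {} (from {})
cl via duality: int({2, 1, 3}) = {1}, so X∖{1} = {2, 5, 4, 3}
cl∖int = {2, 5, 4, 3}

int(A) = {}
cl(A)  = {2, 5, 4, 3}
∂A     = {2, 5, 4, 3}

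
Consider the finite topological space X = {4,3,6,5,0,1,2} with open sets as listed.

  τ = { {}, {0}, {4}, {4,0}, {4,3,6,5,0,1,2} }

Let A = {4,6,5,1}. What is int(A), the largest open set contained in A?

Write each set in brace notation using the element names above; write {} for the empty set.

{4}

interior: largest open inside A is {4} (from {}, {4})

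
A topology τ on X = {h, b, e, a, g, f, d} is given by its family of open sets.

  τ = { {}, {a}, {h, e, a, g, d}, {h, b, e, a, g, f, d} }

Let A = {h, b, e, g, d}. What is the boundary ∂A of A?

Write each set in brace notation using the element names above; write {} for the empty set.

{h, b, e, g, f, d}

opens ⊆ A: {}; union → int = {}
complement {a, f}; its interior {a}; cl(A) = X∖{a} = {h, b, e, g, f, d}
boundary = {h, b, e, g, f, d} ∖ {} = {h, b, e, g, f, d}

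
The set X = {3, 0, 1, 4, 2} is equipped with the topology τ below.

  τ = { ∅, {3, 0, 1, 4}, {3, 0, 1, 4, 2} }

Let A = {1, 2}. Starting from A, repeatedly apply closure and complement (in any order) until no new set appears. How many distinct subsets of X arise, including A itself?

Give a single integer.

complement {3, 0, 4}; its interior ∅; cl(A) = X∖∅ = {3, 0, 1, 4, 2}
With k = closure, c = complement:
  1. A     = {1, 2}
  2. kA    = {3, 0, 1, 4, 2}
  3. cA    = {3, 0, 4}
  4. ckA   = ∅
k, c of each give nothing new

4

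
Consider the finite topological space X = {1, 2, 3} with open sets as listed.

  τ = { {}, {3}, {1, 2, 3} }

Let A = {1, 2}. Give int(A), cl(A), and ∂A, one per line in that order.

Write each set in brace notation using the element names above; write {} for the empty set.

int(A) = {}
cl(A)  = {1, 2}
∂A     = {1, 2}

U open, U⊆A: {}. int(A) = ⋃ = {}
X∖A={3}, int(X∖A)={3}, hence cl(A)={1, 2}
∂A: remove int from cl → {1, 2}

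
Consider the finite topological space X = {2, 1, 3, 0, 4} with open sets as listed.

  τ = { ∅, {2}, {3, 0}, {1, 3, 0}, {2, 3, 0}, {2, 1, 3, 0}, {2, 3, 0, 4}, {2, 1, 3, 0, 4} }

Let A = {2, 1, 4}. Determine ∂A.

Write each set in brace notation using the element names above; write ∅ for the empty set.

{1, 4}

U open, U⊆A: ∅, {2}. int(A) = ⋃ = {2}
X∖A={3, 0}, int(X∖A)={3, 0}, hence cl(A)={2, 1, 4}
∂A: remove int from cl → {1, 4}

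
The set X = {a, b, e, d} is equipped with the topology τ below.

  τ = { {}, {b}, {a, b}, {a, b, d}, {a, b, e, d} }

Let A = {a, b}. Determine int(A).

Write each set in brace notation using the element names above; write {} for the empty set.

{a, b}

interior: largest open inside A is {a, b} (from {}, {b}, {a, b})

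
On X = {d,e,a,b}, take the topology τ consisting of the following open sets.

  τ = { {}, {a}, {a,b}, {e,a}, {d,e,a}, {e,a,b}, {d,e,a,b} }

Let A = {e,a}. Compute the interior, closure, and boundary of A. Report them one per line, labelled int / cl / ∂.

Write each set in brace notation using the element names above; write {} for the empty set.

opens ⊆ A: {}, {a}, {e,a}; union → int = {e,a}
complement {d,b}; its interior {}; cl(A) = X∖{} = {d,e,a,b}
boundary = {d,e,a,b} ∖ {e,a} = {d,b}

int(A) = {e,a}
cl(A)  = {d,e,a,b}
∂A     = {d,b}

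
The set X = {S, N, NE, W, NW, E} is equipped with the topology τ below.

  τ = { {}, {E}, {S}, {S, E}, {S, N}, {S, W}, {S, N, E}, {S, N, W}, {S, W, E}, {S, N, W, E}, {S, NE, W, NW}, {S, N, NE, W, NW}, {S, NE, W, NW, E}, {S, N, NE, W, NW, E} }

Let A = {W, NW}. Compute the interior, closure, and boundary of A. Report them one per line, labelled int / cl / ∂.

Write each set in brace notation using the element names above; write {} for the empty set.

U open, U⊆A: {}. int(A) = ⋃ = {}
X∖A={S, N, NE, E}, int(X∖A)={S, N, E}, hence cl(A)={NE, W, NW}
∂A: remove int from cl → {NE, W, NW}

int(A) = {}
cl(A)  = {NE, W, NW}
∂A     = {NE, W, NW}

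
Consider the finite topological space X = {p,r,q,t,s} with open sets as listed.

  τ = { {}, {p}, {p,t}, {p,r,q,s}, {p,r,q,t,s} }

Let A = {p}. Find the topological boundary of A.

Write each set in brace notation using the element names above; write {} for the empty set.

{r,q,t,s}

interior: largest open inside A is {p} (from {}, {p})
cl via duality: int({r,q,t,s}) = {}, so X∖{} = {p,r,q,t,s}
cl∖int = {r,q,t,s}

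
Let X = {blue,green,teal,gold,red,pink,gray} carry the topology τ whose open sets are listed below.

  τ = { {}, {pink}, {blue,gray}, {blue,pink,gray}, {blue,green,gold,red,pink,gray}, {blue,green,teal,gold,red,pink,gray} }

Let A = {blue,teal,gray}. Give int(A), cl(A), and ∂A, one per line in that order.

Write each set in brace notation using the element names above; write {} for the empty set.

opens ⊆ A: {}, {blue,gray}; union → int = {blue,gray}
complement {green,gold,red,pink}; its interior {pink}; cl(A) = X∖{pink} = {blue,green,teal,gold,red,gray}
boundary = {blue,green,teal,gold,red,gray} ∖ {blue,gray} = {green,teal,gold,red}

int(A) = {blue,gray}
cl(A)  = {blue,green,teal,gold,red,gray}
∂A     = {green,teal,gold,red}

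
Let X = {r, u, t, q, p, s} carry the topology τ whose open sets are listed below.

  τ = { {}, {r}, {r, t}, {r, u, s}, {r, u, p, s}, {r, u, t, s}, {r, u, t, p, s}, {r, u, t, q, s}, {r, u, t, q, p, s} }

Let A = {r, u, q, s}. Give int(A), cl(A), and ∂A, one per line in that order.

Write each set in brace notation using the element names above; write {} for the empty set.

interior: largest open inside A is {r, u, s} (from {}, {r}, {r, u, s})
cl via duality: int({t, p}) = {}, so X∖{} = {r, u, t, q, p, s}
cl∖int = {t, q, p}

int(A) = {r, u, s}
cl(A)  = {r, u, t, q, p, s}
∂A     = {t, q, p}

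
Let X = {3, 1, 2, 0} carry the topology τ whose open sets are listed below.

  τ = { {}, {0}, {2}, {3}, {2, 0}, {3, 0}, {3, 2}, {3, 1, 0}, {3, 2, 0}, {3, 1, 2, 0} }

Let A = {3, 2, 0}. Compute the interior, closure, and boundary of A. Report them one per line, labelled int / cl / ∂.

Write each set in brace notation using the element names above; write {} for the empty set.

int(A) = {3, 2, 0}
cl(A)  = {3, 1, 2, 0}
∂A     = {1}

interior: largest open inside A is {3, 2, 0} (from {}, {0}, {2}, {3}, {3, 0}, {2, 0}, {3, 2}, {3, 2, 0})
cl via duality: int({1}) = {}, so X∖{} = {3, 1, 2, 0}
cl∖int = {1}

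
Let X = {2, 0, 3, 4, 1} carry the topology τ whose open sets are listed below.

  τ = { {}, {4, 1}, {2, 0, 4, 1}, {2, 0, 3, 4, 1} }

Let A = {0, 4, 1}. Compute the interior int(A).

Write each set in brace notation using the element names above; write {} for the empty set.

{4, 1}

interior: largest open inside A is {4, 1} (from {}, {4, 1})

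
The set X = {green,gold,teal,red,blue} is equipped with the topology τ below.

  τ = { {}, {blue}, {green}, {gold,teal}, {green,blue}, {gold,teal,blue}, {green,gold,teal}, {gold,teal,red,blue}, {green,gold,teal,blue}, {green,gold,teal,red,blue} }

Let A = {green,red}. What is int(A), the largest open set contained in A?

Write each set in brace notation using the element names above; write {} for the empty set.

open subsets of A: {}, {green}; so int(A) = {green}

{green}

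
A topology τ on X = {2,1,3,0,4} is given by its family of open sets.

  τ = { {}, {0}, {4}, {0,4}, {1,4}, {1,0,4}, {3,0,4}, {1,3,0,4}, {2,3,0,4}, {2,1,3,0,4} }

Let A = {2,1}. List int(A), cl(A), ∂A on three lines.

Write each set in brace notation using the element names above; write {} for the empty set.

int(A) = {}
cl(A)  = {2,1}
∂A     = {2,1}

opens ⊆ A: {}; union → int = {}
complement {3,0,4}; its interior {3,0,4}; cl(A) = X∖{3,0,4} = {2,1}
boundary = {2,1} ∖ {} = {2,1}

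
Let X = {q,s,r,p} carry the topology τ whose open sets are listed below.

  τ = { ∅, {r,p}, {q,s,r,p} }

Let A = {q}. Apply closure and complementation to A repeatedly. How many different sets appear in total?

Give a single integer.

6

closure: X∖int(X∖A) = X∖{r,p} = {q,s}
Let k=closure and c=complement:
  1. A     = {q}
  2. kA    = {q,s}
  3. cA    = {s,r,p}
  4. ckA   = {r,p}
  5. kcA   = {q,s,r,p}
  6. ckcA  = ∅
— saturated at 6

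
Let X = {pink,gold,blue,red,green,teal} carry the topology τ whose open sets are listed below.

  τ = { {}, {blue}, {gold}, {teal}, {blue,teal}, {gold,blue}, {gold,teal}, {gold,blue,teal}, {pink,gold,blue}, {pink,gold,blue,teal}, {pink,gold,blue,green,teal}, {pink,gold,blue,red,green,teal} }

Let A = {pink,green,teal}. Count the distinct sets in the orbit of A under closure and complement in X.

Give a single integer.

8

cl via duality: int({gold,blue,red}) = {gold,blue}, so X∖{gold,blue} = {pink,red,green,teal}
Write k for closure, c for complement:
  1. A     = {pink,green,teal}
  2. kA    = {pink,red,green,teal}
  3. cA    = {gold,blue,red}
  4. ckA   = {gold,blue}
  5. kcA   = {pink,gold,blue,red,green}
  6. ckcA  = {teal}
  7. kckcA = {red,green,teal}
  8. ckckcA = {pink,gold,blue}
applying k or c yields no new set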